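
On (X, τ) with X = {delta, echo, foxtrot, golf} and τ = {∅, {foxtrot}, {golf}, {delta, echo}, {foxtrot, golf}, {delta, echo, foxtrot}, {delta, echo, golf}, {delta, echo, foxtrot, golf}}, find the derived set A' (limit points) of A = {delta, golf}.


A' = {echo}

For each x ∈ X, list the open sets U ∈ τ with x ∈ U, then check whether U ∩ (A ∖ {x}) ≠ ∅ for every such U.
  x = delta: open {delta, echo} ∋ x has {delta, echo} ∩ (A ∖ {delta}) = ∅, so x is NOT a limit point.
  x = echo: opens ∋ x are {delta, echo}, {delta, echo, foxtrot}, {delta, echo, golf}, {delta, echo, foxtrot, golf}; each meets A ∖ {echo}, so x IS a limit point.
  x = foxtrot: open {foxtrot} ∋ x has {foxtrot} ∩ (A ∖ {foxtrot}) = ∅, so x is NOT a limit point.
  x = golf: open {golf} ∋ x has {golf} ∩ (A ∖ {golf}) = ∅, so x is NOT a limit point.
Collecting: A' = {echo}.


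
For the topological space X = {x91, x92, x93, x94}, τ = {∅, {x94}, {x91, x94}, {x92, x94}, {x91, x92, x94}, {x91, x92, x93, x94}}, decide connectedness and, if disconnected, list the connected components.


(X, τ) is connected.

Find clopen sets (U ∈ τ with X ∖ U ∈ τ):
  U = ∅, X ∖ U = {x91, x92, x93, x94} — both open, so U is clopen.
  U = {x91, x92, x93, x94}, X ∖ U = ∅ — both open, so U is clopen.
Only trivial clopens (∅ and X) exist, so (X, τ) is connected.
Compute connected components by grouping points that agree on all clopens:
  component: {x91, x92, x93, x94}


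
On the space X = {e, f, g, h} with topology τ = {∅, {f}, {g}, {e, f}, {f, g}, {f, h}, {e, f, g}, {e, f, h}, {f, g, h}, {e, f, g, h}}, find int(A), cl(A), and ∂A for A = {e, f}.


int(A) = {e, f}, cl(A) = {e, f, h}, ∂A = {h}.

Closed sets in (X, τ) are complements of opens:
  closed(X, τ) = {∅, {e}, {g}, {h}, {e, g}, {e, h}, {g, h}, {e, f, h}, {e, g, h}, {e, f, g, h}}.
int(A) = ⋃ {U ∈ τ : U ⊆ A}. Opens contained in A: ∅, {f}, {e, f}.
Taking the union of these: int(A) = {e, f}.
cl(A) = ⋂ {C closed : A ⊆ C}. Closed sets containing A: {e, f, h}, {e, f, g, h}.
Intersecting these: cl(A) = {e, f, h}.
∂A = cl(A) ∖ int(A) = {e, f, h} ∖ {e, f} = {h}.


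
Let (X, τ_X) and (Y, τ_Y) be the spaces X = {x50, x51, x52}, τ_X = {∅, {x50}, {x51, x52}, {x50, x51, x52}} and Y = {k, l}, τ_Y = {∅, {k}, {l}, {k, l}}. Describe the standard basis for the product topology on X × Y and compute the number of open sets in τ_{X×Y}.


Basis B = {∅ × ∅, {x50} × {k}, {x50} × {l}, {x50} × {k, l}, {x51, x52} × {k}, {x51, x52} × {l}, {x50, x51, x52} × {k}, {x50, x51, x52} × {l}, {x51, x52} × {k, l}, {x50, x51, x52} × {k, l}}; |τ_{X×Y}| = 16.

Enumerate products U × V with U ∈ τ_X, V ∈ τ_Y (deduplicated):
  ∅ × ∅ = {} (∅)
  {x50} × {k} = {(x50,k)}
  {x50} × {l} = {(x50,l)}
  {x50} × {k, l} = {(x50,k), (x50,l)}
  {x51, x52} × {k} = {(x51,k), (x52,k)}
  {x51, x52} × {l} = {(x51,l), (x52,l)}
  {x50, x51, x52} × {k} = {(x50,k), (x51,k), (x52,k)}
  {x50, x51, x52} × {l} = {(x50,l), (x51,l), (x52,l)}
  {x51, x52} × {k, l} = {(x51,k), (x51,l), (x52,k), (x52,l)}
  {x50, x51, x52} × {k, l} = {(x50,k), (x50,l), (x51,k), (x51,l), (x52,k), (x52,l)}
These 10 distinct sets form the basis B.
Close under arbitrary unions to get τ_{X×Y}; counting gives |τ_{X×Y}| = 16.


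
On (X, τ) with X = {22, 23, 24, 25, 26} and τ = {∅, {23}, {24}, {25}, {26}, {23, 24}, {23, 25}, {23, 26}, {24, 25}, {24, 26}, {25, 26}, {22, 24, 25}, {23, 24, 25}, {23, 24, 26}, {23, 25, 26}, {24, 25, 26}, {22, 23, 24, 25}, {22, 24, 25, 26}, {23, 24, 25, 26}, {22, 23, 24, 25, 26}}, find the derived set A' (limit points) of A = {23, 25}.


A' = {22}

For each x ∈ X, list the open sets U ∈ τ with x ∈ U, then check whether U ∩ (A ∖ {x}) ≠ ∅ for every such U.
  x = 22: opens ∋ x are {22, 24, 25}, {22, 23, 24, 25}, {22, 24, 25, 26}, {22, 23, 24, 25, 26}; each meets A ∖ {22}, so x IS a limit point.
  x = 23: open {23} ∋ x has {23} ∩ (A ∖ {23}) = ∅, so x is NOT a limit point.
  x = 24: open {24} ∋ x has {24} ∩ (A ∖ {24}) = ∅, so x is NOT a limit point.
  x = 25: open {25} ∋ x has {25} ∩ (A ∖ {25}) = ∅, so x is NOT a limit point.
  x = 26: open {26} ∋ x has {26} ∩ (A ∖ {26}) = ∅, so x is NOT a limit point.
Collecting: A' = {22}.


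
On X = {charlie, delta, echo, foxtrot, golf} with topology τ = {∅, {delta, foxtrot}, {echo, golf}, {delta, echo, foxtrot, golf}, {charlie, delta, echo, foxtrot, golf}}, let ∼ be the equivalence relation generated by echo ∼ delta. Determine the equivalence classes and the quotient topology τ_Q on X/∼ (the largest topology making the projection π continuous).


X/∼ = {[charlie], [delta=echo], [foxtrot], [golf]}; |τ_Q| = 3.

Equivalence classes: [charlie], [delta=echo], [foxtrot], [golf].
Quotient map π: X → X/∼ sends charlie ↦ [charlie], delta ↦ [delta=echo], echo ↦ [delta=echo], foxtrot ↦ [foxtrot], golf ↦ [golf].
For each subset V ⊆ X/∼, compute π^{-1}(V) ⊆ X and check whether π^{-1}(V) ∈ τ. V is open in τ_Q iff π^{-1}(V) ∈ τ.
  V = {}: π^{-1}(V) = ∅ ∈ τ ✓.
  V = {[charlie]}: π^{-1}(V) = {charlie} ∉ τ ✗.
  V = {[delta=echo]}: π^{-1}(V) = {delta, echo} ∉ τ ✗.
  V = {[charlie], [delta=echo]}: π^{-1}(V) = {charlie, delta, echo} ∉ τ ✗.
  V = {[foxtrot]}: π^{-1}(V) = {foxtrot} ∉ τ ✗.
  V = {[charlie], [foxtrot]}: π^{-1}(V) = {charlie, foxtrot} ∉ τ ✗.
  V = {[delta=echo], [foxtrot]}: π^{-1}(V) = {delta, echo, foxtrot} ∉ τ ✗.
  V = {[charlie], [delta=echo], [foxtrot]}: π^{-1}(V) = {charlie, delta, echo, foxtrot} ∉ τ ✗.
  V = {[golf]}: π^{-1}(V) = {golf} ∉ τ ✗.
  V = {[charlie], [golf]}: π^{-1}(V) = {charlie, golf} ∉ τ ✗.
  V = {[delta=echo], [golf]}: π^{-1}(V) = {delta, echo, golf} ∉ τ ✗.
  V = {[charlie], [delta=echo], [golf]}: π^{-1}(V) = {charlie, delta, echo, golf} ∉ τ ✗.
  V = {[foxtrot], [golf]}: π^{-1}(V) = {foxtrot, golf} ∉ τ ✗.
  V = {[charlie], [foxtrot], [golf]}: π^{-1}(V) = {charlie, foxtrot, golf} ∉ τ ✗.
  V = {[delta=echo], [foxtrot], [golf]}: π^{-1}(V) = {delta, echo, foxtrot, golf} ∈ τ ✓.
  V = {[charlie], [delta=echo], [foxtrot], [golf]}: π^{-1}(V) = {charlie, delta, echo, foxtrot, golf} ∈ τ ✓.
Open sets in the quotient: τ_Q = {{}, {[delta=echo], [foxtrot], [golf]}, {[charlie], [delta=echo], [foxtrot], [golf]}} (3 elements).


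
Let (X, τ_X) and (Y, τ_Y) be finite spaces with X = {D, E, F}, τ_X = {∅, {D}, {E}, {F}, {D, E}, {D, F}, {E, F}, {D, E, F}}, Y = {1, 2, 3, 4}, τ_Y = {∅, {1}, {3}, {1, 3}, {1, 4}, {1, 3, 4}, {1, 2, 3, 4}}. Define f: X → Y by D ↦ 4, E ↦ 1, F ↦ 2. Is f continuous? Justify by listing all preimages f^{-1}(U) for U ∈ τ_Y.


f IS continuous.

Compute f^{-1}(U) for each U ∈ τ_Y:
  U = ∅: f^{-1}(U) = ∅ ∈ τ_X ✓.
  U = {1}: f^{-1}(U) = {E} ∈ τ_X ✓.
  U = {3}: f^{-1}(U) = ∅ ∈ τ_X ✓.
  U = {1, 3}: f^{-1}(U) = {E} ∈ τ_X ✓.
  U = {1, 4}: f^{-1}(U) = {D, E} ∈ τ_X ✓.
  U = {1, 3, 4}: f^{-1}(U) = {D, E} ∈ τ_X ✓.
  U = {1, 2, 3, 4}: f^{-1}(U) = {D, E, F} ∈ τ_X ✓.
Every preimage lies in τ_X, so f IS continuous.


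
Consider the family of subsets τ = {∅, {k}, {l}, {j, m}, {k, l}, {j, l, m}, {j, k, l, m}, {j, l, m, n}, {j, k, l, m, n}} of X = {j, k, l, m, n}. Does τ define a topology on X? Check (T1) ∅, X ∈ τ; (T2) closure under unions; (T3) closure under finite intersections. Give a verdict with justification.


τ is NOT a topology on X.

Axiom (T1): ∅ ∈ τ? Yes; X ∈ τ? Yes.
Axiom (T2/T3): check pairwise unions and intersections of members of τ.
Counterexample for (T2): {k} ∪ {j, m} = {j, k, m} ∉ τ. Therefore τ is NOT a topology.


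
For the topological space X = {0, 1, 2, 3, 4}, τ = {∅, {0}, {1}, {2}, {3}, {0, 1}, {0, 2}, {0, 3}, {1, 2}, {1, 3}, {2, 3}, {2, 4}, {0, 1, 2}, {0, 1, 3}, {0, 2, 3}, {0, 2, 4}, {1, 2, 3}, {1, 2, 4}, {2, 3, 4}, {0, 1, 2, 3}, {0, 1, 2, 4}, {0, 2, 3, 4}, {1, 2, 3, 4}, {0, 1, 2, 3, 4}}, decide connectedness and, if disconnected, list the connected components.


(X, τ) is disconnected; components = [{0}, {1}, {3}, {2, 4}].

Find clopen sets (U ∈ τ with X ∖ U ∈ τ):
  U = ∅, X ∖ U = {0, 1, 2, 3, 4} — both open, so U is clopen.
  U = {0}, X ∖ U = {1, 2, 3, 4} — both open, so U is clopen.
  U = {1}, X ∖ U = {0, 2, 3, 4} — both open, so U is clopen.
  U = {3}, X ∖ U = {0, 1, 2, 4} — both open, so U is clopen.
  U = {0, 1}, X ∖ U = {2, 3, 4} — both open, so U is clopen.
  U = {0, 3}, X ∖ U = {1, 2, 4} — both open, so U is clopen.
  U = {1, 3}, X ∖ U = {0, 2, 4} — both open, so U is clopen.
  U = {2, 4}, X ∖ U = {0, 1, 3} — both open, so U is clopen.
  U = {0, 1, 3}, X ∖ U = {2, 4} — both open, so U is clopen.
  U = {0, 2, 4}, X ∖ U = {1, 3} — both open, so U is clopen.
  U = {1, 2, 4}, X ∖ U = {0, 3} — both open, so U is clopen.
  U = {2, 3, 4}, X ∖ U = {0, 1} — both open, so U is clopen.
  U = {0, 1, 2, 4}, X ∖ U = {3} — both open, so U is clopen.
  U = {0, 2, 3, 4}, X ∖ U = {1} — both open, so U is clopen.
  U = {1, 2, 3, 4}, X ∖ U = {0} — both open, so U is clopen.
  U = {0, 1, 2, 3, 4}, X ∖ U = ∅ — both open, so U is clopen.
Nontrivial clopen(s) exist: e.g. {2, 3, 4}. So (X, τ) is disconnected.
Compute connected components by grouping points that agree on all clopens:
  component: {0}
  component: {1}
  component: {3}
  component: {2, 4}


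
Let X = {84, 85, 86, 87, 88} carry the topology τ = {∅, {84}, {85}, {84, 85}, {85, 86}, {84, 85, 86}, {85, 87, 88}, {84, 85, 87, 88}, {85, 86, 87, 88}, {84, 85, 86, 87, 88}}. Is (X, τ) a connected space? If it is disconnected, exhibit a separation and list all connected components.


(X, τ) is disconnected; components = [{84}, {85, 86, 87, 88}].

Find clopen sets (U ∈ τ with X ∖ U ∈ τ):
  U = ∅, X ∖ U = {84, 85, 86, 87, 88} — both open, so U is clopen.
  U = {84}, X ∖ U = {85, 86, 87, 88} — both open, so U is clopen.
  U = {85, 86, 87, 88}, X ∖ U = {84} — both open, so U is clopen.
  U = {84, 85, 86, 87, 88}, X ∖ U = ∅ — both open, so U is clopen.
Nontrivial clopen(s) exist: e.g. {84}. So (X, τ) is disconnected.
Compute connected components by grouping points that agree on all clopens:
  component: {84}
  component: {85, 86, 87, 88}


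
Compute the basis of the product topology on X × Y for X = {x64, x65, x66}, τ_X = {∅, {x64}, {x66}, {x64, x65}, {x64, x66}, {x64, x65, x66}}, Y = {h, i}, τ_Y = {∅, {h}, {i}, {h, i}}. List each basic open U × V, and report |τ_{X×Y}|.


Basis B = {∅ × ∅, {x64} × {h}, {x64} × {i}, {x66} × {h}, {x66} × {i}, {x64} × {h, i}, {x64, x65} × {h}, {x64, x66} × {h}, {x64, x65} × {i}, {x64, x66} × {i}, {x66} × {h, i}, {x64, x65, x66} × {h}, {x64, x65, x66} × {i}, {x64, x65} × {h, i}, {x64, x66} × {h, i}, {x64, x65, x66} × {h, i}}; |τ_{X×Y}| = 36.

Enumerate products U × V with U ∈ τ_X, V ∈ τ_Y (deduplicated):
  ∅ × ∅ = {} (∅)
  {x64} × {h} = {(x64,h)}
  {x64} × {i} = {(x64,i)}
  {x66} × {h} = {(x66,h)}
  {x66} × {i} = {(x66,i)}
  {x64} × {h, i} = {(x64,h), (x64,i)}
  {x64, x65} × {h} = {(x64,h), (x65,h)}
  {x64, x66} × {h} = {(x64,h), (x66,h)}
  {x64, x65} × {i} = {(x64,i), (x65,i)}
  {x64, x66} × {i} = {(x64,i), (x66,i)}
  {x66} × {h, i} = {(x66,h), (x66,i)}
  {x64, x65, x66} × {h} = {(x64,h), (x65,h), (x66,h)}
  {x64, x65, x66} × {i} = {(x64,i), (x65,i), (x66,i)}
  {x64, x65} × {h, i} = {(x64,h), (x64,i), (x65,h), (x65,i)}
  {x64, x66} × {h, i} = {(x64,h), (x64,i), (x66,h), (x66,i)}
  {x64, x65, x66} × {h, i} = {(x64,h), (x64,i), (x65,h), (x65,i), (x66,h), (x66,i)}
These 16 distinct sets form the basis B.
Close under arbitrary unions to get τ_{X×Y}; counting gives |τ_{X×Y}| = 36.


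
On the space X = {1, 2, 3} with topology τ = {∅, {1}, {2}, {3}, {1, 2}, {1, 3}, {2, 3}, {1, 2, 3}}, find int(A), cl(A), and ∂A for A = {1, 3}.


int(A) = {1, 3}, cl(A) = {1, 3}, ∂A = ∅.

Closed sets in (X, τ) are complements of opens:
  closed(X, τ) = {∅, {1}, {2}, {3}, {1, 2}, {1, 3}, {2, 3}, {1, 2, 3}}.
int(A) = ⋃ {U ∈ τ : U ⊆ A}. Opens contained in A: ∅, {1}, {3}, {1, 3}.
Taking the union of these: int(A) = {1, 3}.
cl(A) = ⋂ {C closed : A ⊆ C}. Closed sets containing A: {1, 3}, {1, 2, 3}.
Intersecting these: cl(A) = {1, 3}.
∂A = cl(A) ∖ int(A) = {1, 3} ∖ {1, 3} = ∅.


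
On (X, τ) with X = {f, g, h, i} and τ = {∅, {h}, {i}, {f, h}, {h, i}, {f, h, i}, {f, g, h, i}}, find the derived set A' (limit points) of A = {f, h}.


A' = {f, g}

For each x ∈ X, list the open sets U ∈ τ with x ∈ U, then check whether U ∩ (A ∖ {x}) ≠ ∅ for every such U.
  x = f: opens ∋ x are {f, h}, {f, h, i}, {f, g, h, i}; each meets A ∖ {f}, so x IS a limit point.
  x = g: opens ∋ x are {f, g, h, i}; each meets A ∖ {g}, so x IS a limit point.
  x = h: open {h} ∋ x has {h} ∩ (A ∖ {h}) = ∅, so x is NOT a limit point.
  x = i: open {i} ∋ x has {i} ∩ (A ∖ {i}) = ∅, so x is NOT a limit point.
Collecting: A' = {f, g}.


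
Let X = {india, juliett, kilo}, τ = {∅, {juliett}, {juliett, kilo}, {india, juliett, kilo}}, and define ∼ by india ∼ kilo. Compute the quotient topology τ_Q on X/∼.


X/∼ = {[india=kilo], [juliett]}; |τ_Q| = 3.

Equivalence classes: [india=kilo], [juliett].
Quotient map π: X → X/∼ sends india ↦ [india=kilo], juliett ↦ [juliett], kilo ↦ [india=kilo].
For each subset V ⊆ X/∼, compute π^{-1}(V) ⊆ X and check whether π^{-1}(V) ∈ τ. V is open in τ_Q iff π^{-1}(V) ∈ τ.
  V = {}: π^{-1}(V) = ∅ ∈ τ ✓.
  V = {[india=kilo]}: π^{-1}(V) = {india, kilo} ∉ τ ✗.
  V = {[juliett]}: π^{-1}(V) = {juliett} ∈ τ ✓.
  V = {[india=kilo], [juliett]}: π^{-1}(V) = {india, juliett, kilo} ∈ τ ✓.
Open sets in the quotient: τ_Q = {{}, {[juliett]}, {[india=kilo], [juliett]}} (3 elements).


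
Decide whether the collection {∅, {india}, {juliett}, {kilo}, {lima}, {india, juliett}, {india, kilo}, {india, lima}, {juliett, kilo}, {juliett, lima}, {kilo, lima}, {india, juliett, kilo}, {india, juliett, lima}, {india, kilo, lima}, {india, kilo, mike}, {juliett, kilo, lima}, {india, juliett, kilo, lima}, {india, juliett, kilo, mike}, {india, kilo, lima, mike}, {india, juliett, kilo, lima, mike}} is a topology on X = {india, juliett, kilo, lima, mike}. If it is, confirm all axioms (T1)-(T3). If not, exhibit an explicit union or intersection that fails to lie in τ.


τ IS a topology on X.

Axiom (T1): ∅ ∈ τ? Yes; X ∈ τ? Yes.
Axiom (T2/T3): check pairwise unions and intersections of members of τ.
All pairwise intersections and unions checked — each lies in τ. Therefore τ satisfies (T1), (T2), (T3): it IS a topology on X.


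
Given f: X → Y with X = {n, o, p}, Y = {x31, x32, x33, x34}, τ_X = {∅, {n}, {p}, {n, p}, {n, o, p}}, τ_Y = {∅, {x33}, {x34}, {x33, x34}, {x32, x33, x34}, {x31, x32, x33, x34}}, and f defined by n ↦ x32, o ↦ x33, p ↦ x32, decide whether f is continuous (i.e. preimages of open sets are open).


f is NOT continuous.

Compute f^{-1}(U) for each U ∈ τ_Y:
  U = ∅: f^{-1}(U) = ∅ ∈ τ_X ✓.
  U = {x33}: f^{-1}(U) = {o} ∉ τ_X ✗.
  U = {x34}: f^{-1}(U) = ∅ ∈ τ_X ✓.
  U = {x33, x34}: f^{-1}(U) = {o} ∉ τ_X ✗.
  U = {x32, x33, x34}: f^{-1}(U) = {n, o, p} ∈ τ_X ✓.
  U = {x31, x32, x33, x34}: f^{-1}(U) = {n, o, p} ∈ τ_X ✓.
Found U = {x33} with f^{-1}(U) = {o} not in τ_X. Therefore f is NOT continuous.


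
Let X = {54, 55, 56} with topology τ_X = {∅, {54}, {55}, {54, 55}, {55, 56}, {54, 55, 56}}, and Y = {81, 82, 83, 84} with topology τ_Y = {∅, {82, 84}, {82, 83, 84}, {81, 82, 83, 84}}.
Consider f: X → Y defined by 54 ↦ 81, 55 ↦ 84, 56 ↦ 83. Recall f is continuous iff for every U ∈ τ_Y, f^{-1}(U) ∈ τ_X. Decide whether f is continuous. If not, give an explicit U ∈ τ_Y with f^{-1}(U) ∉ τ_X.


f IS continuous.

Compute f^{-1}(U) for each U ∈ τ_Y:
  U = ∅: f^{-1}(U) = ∅ ∈ τ_X ✓.
  U = {82, 84}: f^{-1}(U) = {55} ∈ τ_X ✓.
  U = {82, 83, 84}: f^{-1}(U) = {55, 56} ∈ τ_X ✓.
  U = {81, 82, 83, 84}: f^{-1}(U) = {54, 55, 56} ∈ τ_X ✓.
Every preimage lies in τ_X, so f IS continuous.


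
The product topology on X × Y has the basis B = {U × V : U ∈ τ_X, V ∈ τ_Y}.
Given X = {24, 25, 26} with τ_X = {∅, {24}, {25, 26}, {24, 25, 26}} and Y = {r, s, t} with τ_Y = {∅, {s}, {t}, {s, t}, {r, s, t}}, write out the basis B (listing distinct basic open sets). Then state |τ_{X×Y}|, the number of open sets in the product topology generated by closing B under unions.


Basis B = {∅ × ∅, {24} × {s}, {24} × {t}, {24} × {s, t}, {25, 26} × {s}, {25, 26} × {t}, {24} × {r, s, t}, {24, 25, 26} × {s}, {24, 25, 26} × {t}, {25, 26} × {s, t}, {24, 25, 26} × {s, t}, {25, 26} × {r, s, t}, {24, 25, 26} × {r, s, t}}; |τ_{X×Y}| = 25.

Enumerate products U × V with U ∈ τ_X, V ∈ τ_Y (deduplicated):
  ∅ × ∅ = {} (∅)
  {24} × {s} = {(24,s)}
  {24} × {t} = {(24,t)}
  {24} × {s, t} = {(24,s), (24,t)}
  {25, 26} × {s} = {(25,s), (26,s)}
  {25, 26} × {t} = {(25,t), (26,t)}
  {24} × {r, s, t} = {(24,r), (24,s), (24,t)}
  {24, 25, 26} × {s} = {(24,s), (25,s), (26,s)}
  {24, 25, 26} × {t} = {(24,t), (25,t), (26,t)}
  {25, 26} × {s, t} = {(25,s), (25,t), (26,s), (26,t)}
  {24, 25, 26} × {s, t} = {(24,s), (24,t), (25,s), (25,t), (26,s), (26,t)}
  {25, 26} × {r, s, t} = {(25,r), (25,s), (25,t), (26,r), (26,s), (26,t)}
  {24, 25, 26} × {r, s, t} = {(24,r), (24,s), (24,t), (25,r), (25,s), (25,t), (26,r), (26,s), (26,t)}
These 13 distinct sets form the basis B.
Close under arbitrary unions to get τ_{X×Y}; counting gives |τ_{X×Y}| = 25.


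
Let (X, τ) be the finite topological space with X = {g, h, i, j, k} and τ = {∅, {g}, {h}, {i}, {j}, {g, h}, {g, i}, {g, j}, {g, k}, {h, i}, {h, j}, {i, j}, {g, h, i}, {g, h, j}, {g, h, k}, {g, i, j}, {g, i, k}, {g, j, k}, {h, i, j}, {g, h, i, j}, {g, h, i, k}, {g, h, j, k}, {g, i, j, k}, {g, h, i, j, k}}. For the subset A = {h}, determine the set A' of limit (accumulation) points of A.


A' = ∅

For each x ∈ X, list the open sets U ∈ τ with x ∈ U, then check whether U ∩ (A ∖ {x}) ≠ ∅ for every such U.
  x = g: open {g} ∋ x has {g} ∩ (A ∖ {g}) = ∅, so x is NOT a limit point.
  x = h: open {h} ∋ x has {h} ∩ (A ∖ {h}) = ∅, so x is NOT a limit point.
  x = i: open {i} ∋ x has {i} ∩ (A ∖ {i}) = ∅, so x is NOT a limit point.
  x = j: open {j} ∋ x has {j} ∩ (A ∖ {j}) = ∅, so x is NOT a limit point.
  x = k: open {g, k} ∋ x has {g, k} ∩ (A ∖ {k}) = ∅, so x is NOT a limit point.
Collecting: A' = ∅.


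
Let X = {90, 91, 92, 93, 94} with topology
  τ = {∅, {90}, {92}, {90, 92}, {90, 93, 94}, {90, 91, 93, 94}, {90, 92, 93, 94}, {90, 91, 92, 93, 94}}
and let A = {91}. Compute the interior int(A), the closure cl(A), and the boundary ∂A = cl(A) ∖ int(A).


int(A) = ∅, cl(A) = {91}, ∂A = {91}.

Closed sets in (X, τ) are complements of opens:
  closed(X, τ) = {∅, {91}, {92}, {91, 92}, {91, 93, 94}, {90, 91, 93, 94}, {91, 92, 93, 94}, {90, 91, 92, 93, 94}}.
int(A) = ⋃ {U ∈ τ : U ⊆ A}. Opens contained in A: ∅.
Taking the union of these: int(A) = ∅.
cl(A) = ⋂ {C closed : A ⊆ C}. Closed sets containing A: {91}, {91, 92}, {91, 93, 94}, {90, 91, 93, 94}, {91, 92, 93, 94}, {90, 91, 92, 93, 94}.
Intersecting these: cl(A) = {91}.
∂A = cl(A) ∖ int(A) = {91} ∖ ∅ = {91}.


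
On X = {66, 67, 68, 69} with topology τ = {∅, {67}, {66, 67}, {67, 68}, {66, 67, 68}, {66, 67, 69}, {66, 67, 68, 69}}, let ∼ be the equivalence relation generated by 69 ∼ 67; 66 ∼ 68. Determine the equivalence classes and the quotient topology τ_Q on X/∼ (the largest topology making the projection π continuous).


X/∼ = {[66=68], [67=69]}; |τ_Q| = 2.

Equivalence classes: [66=68], [67=69].
Quotient map π: X → X/∼ sends 66 ↦ [66=68], 67 ↦ [67=69], 68 ↦ [66=68], 69 ↦ [67=69].
For each subset V ⊆ X/∼, compute π^{-1}(V) ⊆ X and check whether π^{-1}(V) ∈ τ. V is open in τ_Q iff π^{-1}(V) ∈ τ.
  V = {}: π^{-1}(V) = ∅ ∈ τ ✓.
  V = {[66=68]}: π^{-1}(V) = {66, 68} ∉ τ ✗.
  V = {[67=69]}: π^{-1}(V) = {67, 69} ∉ τ ✗.
  V = {[66=68], [67=69]}: π^{-1}(V) = {66, 67, 68, 69} ∈ τ ✓.
Open sets in the quotient: τ_Q = {{}, {[66=68], [67=69]}} (2 elements).


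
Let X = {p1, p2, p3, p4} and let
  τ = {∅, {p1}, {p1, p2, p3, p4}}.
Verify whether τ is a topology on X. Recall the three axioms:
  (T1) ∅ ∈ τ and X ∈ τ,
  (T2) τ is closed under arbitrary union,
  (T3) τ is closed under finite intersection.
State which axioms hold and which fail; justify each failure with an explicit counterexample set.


τ IS a topology on X.

Axiom (T1): ∅ ∈ τ? Yes; X ∈ τ? Yes.
Axiom (T2/T3): check pairwise unions and intersections of members of τ.
All pairwise intersections and unions checked — each lies in τ. Therefore τ satisfies (T1), (T2), (T3): it IS a topology on X.


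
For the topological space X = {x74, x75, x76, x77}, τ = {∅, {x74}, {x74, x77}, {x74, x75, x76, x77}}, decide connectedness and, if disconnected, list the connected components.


(X, τ) is connected.

Find clopen sets (U ∈ τ with X ∖ U ∈ τ):
  U = ∅, X ∖ U = {x74, x75, x76, x77} — both open, so U is clopen.
  U = {x74, x75, x76, x77}, X ∖ U = ∅ — both open, so U is clopen.
Only trivial clopens (∅ and X) exist, so (X, τ) is connected.
Compute connected components by grouping points that agree on all clopens:
  component: {x74, x75, x76, x77}


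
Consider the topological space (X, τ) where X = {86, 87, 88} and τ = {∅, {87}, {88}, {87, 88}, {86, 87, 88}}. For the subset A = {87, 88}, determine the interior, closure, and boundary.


int(A) = {87, 88}, cl(A) = {86, 87, 88}, ∂A = {86}.

Closed sets in (X, τ) are complements of opens:
  closed(X, τ) = {∅, {86}, {86, 87}, {86, 88}, {86, 87, 88}}.
int(A) = ⋃ {U ∈ τ : U ⊆ A}. Opens contained in A: ∅, {87}, {88}, {87, 88}.
Taking the union of these: int(A) = {87, 88}.
cl(A) = ⋂ {C closed : A ⊆ C}. Closed sets containing A: {86, 87, 88}.
Intersecting these: cl(A) = {86, 87, 88}.
∂A = cl(A) ∖ int(A) = {86, 87, 88} ∖ {87, 88} = {86}.


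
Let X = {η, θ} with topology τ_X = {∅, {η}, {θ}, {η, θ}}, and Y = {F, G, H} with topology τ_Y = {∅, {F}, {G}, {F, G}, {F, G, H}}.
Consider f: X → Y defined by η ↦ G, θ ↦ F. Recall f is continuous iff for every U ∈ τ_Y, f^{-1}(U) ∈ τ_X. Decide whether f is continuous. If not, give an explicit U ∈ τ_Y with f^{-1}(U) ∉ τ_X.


f IS continuous.

Compute f^{-1}(U) for each U ∈ τ_Y:
  U = ∅: f^{-1}(U) = ∅ ∈ τ_X ✓.
  U = {F}: f^{-1}(U) = {θ} ∈ τ_X ✓.
  U = {G}: f^{-1}(U) = {η} ∈ τ_X ✓.
  U = {F, G}: f^{-1}(U) = {η, θ} ∈ τ_X ✓.
  U = {F, G, H}: f^{-1}(U) = {η, θ} ∈ τ_X ✓.
Every preimage lies in τ_X, so f IS continuous.


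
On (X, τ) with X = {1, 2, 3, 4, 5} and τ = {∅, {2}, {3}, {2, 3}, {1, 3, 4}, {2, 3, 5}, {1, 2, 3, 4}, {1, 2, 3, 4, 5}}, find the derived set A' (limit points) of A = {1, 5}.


A' = {4}

For each x ∈ X, list the open sets U ∈ τ with x ∈ U, then check whether U ∩ (A ∖ {x}) ≠ ∅ for every such U.
  x = 1: open {1, 3, 4} ∋ x has {1, 3, 4} ∩ (A ∖ {1}) = ∅, so x is NOT a limit point.
  x = 2: open {2} ∋ x has {2} ∩ (A ∖ {2}) = ∅, so x is NOT a limit point.
  x = 3: open {3} ∋ x has {3} ∩ (A ∖ {3}) = ∅, so x is NOT a limit point.
  x = 4: opens ∋ x are {1, 3, 4}, {1, 2, 3, 4}, {1, 2, 3, 4, 5}; each meets A ∖ {4}, so x IS a limit point.
  x = 5: open {2, 3, 5} ∋ x has {2, 3, 5} ∩ (A ∖ {5}) = ∅, so x is NOT a limit point.
Collecting: A' = {4}.


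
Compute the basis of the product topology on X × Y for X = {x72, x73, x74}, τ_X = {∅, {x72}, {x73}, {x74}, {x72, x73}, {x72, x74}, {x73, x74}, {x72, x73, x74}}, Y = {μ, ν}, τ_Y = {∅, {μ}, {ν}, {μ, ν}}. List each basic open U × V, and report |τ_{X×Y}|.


Basis B = {∅ × ∅, {x72} × {μ}, {x72} × {ν}, {x73} × {μ}, {x73} × {ν}, {x74} × {μ}, {x74} × {ν}, {x72} × {μ, ν}, {x72, x73} × {μ}, {x72, x74} × {μ}, {x72, x73} × {ν}, {x72, x74} × {ν}, {x73} × {μ, ν}, {x73, x74} × {μ}, {x73, x74} × {ν}, {x74} × {μ, ν}, {x72, x73, x74} × {μ}, {x72, x73, x74} × {ν}, {x72, x73} × {μ, ν}, {x72, x74} × {μ, ν}, {x73, x74} × {μ, ν}, {x72, x73, x74} × {μ, ν}}; |τ_{X×Y}| = 64.

Enumerate products U × V with U ∈ τ_X, V ∈ τ_Y (deduplicated):
  ∅ × ∅ = {} (∅)
  {x72} × {μ} = {(x72,μ)}
  {x72} × {ν} = {(x72,ν)}
  {x73} × {μ} = {(x73,μ)}
  {x73} × {ν} = {(x73,ν)}
  {x74} × {μ} = {(x74,μ)}
  {x74} × {ν} = {(x74,ν)}
  {x72} × {μ, ν} = {(x72,μ), (x72,ν)}
  {x72, x73} × {μ} = {(x72,μ), (x73,μ)}
  {x72, x74} × {μ} = {(x72,μ), (x74,μ)}
  {x72, x73} × {ν} = {(x72,ν), (x73,ν)}
  {x72, x74} × {ν} = {(x72,ν), (x74,ν)}
  {x73} × {μ, ν} = {(x73,μ), (x73,ν)}
  {x73, x74} × {μ} = {(x73,μ), (x74,μ)}
  {x73, x74} × {ν} = {(x73,ν), (x74,ν)}
  {x74} × {μ, ν} = {(x74,μ), (x74,ν)}
  {x72, x73, x74} × {μ} = {(x72,μ), (x73,μ), (x74,μ)}
  {x72, x73, x74} × {ν} = {(x72,ν), (x73,ν), (x74,ν)}
  {x72, x73} × {μ, ν} = {(x72,μ), (x72,ν), (x73,μ), (x73,ν)}
  {x72, x74} × {μ, ν} = {(x72,μ), (x72,ν), (x74,μ), (x74,ν)}
  {x73, x74} × {μ, ν} = {(x73,μ), (x73,ν), (x74,μ), (x74,ν)}
  {x72, x73, x74} × {μ, ν} = {(x72,μ), (x72,ν), (x73,μ), (x73,ν), (x74,μ), (x74,ν)}
These 22 distinct sets form the basis B.
Close under arbitrary unions to get τ_{X×Y}; counting gives |τ_{X×Y}| = 64.


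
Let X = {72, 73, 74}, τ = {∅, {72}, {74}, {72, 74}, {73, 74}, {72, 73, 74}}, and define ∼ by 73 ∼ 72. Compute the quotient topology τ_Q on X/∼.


X/∼ = {[72=73], [74]}; |τ_Q| = 3.

Equivalence classes: [72=73], [74].
Quotient map π: X → X/∼ sends 72 ↦ [72=73], 73 ↦ [72=73], 74 ↦ [74].
For each subset V ⊆ X/∼, compute π^{-1}(V) ⊆ X and check whether π^{-1}(V) ∈ τ. V is open in τ_Q iff π^{-1}(V) ∈ τ.
  V = {}: π^{-1}(V) = ∅ ∈ τ ✓.
  V = {[72=73]}: π^{-1}(V) = {72, 73} ∉ τ ✗.
  V = {[74]}: π^{-1}(V) = {74} ∈ τ ✓.
  V = {[72=73], [74]}: π^{-1}(V) = {72, 73, 74} ∈ τ ✓.
Open sets in the quotient: τ_Q = {{}, {[74]}, {[72=73], [74]}} (3 elements).


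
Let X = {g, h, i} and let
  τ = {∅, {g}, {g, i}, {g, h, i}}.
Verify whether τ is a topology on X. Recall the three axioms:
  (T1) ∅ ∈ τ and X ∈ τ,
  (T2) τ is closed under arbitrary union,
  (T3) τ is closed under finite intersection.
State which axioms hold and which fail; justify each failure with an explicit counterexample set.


τ IS a topology on X.

Axiom (T1): ∅ ∈ τ? Yes; X ∈ τ? Yes.
Axiom (T2/T3): check pairwise unions and intersections of members of τ.
All pairwise intersections and unions checked — each lies in τ. Therefore τ satisfies (T1), (T2), (T3): it IS a topology on X.


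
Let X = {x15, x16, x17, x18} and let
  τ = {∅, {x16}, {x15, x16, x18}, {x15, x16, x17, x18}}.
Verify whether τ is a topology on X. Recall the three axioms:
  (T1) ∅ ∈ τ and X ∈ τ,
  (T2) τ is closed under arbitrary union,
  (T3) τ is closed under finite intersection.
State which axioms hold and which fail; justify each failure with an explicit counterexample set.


τ IS a topology on X.

Axiom (T1): ∅ ∈ τ? Yes; X ∈ τ? Yes.
Axiom (T2/T3): check pairwise unions and intersections of members of τ.
All pairwise intersections and unions checked — each lies in τ. Therefore τ satisfies (T1), (T2), (T3): it IS a topology on X.


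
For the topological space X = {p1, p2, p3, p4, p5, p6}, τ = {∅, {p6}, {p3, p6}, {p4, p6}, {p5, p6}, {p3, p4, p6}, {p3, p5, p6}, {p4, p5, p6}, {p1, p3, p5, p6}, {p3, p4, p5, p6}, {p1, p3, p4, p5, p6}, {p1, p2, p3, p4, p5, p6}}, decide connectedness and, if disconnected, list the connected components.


(X, τ) is connected.

Find clopen sets (U ∈ τ with X ∖ U ∈ τ):
  U = ∅, X ∖ U = {p1, p2, p3, p4, p5, p6} — both open, so U is clopen.
  U = {p1, p2, p3, p4, p5, p6}, X ∖ U = ∅ — both open, so U is clopen.
Only trivial clopens (∅ and X) exist, so (X, τ) is connected.
Compute connected components by grouping points that agree on all clopens:
  component: {p1, p2, p3, p4, p5, p6}


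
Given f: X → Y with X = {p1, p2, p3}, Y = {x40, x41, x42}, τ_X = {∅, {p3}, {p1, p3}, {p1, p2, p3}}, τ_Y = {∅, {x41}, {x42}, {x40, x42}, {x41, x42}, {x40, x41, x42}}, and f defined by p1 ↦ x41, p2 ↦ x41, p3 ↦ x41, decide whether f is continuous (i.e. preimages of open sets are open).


f IS continuous.

Compute f^{-1}(U) for each U ∈ τ_Y:
  U = ∅: f^{-1}(U) = ∅ ∈ τ_X ✓.
  U = {x41}: f^{-1}(U) = {p1, p2, p3} ∈ τ_X ✓.
  U = {x42}: f^{-1}(U) = ∅ ∈ τ_X ✓.
  U = {x40, x42}: f^{-1}(U) = ∅ ∈ τ_X ✓.
  U = {x41, x42}: f^{-1}(U) = {p1, p2, p3} ∈ τ_X ✓.
  U = {x40, x41, x42}: f^{-1}(U) = {p1, p2, p3} ∈ τ_X ✓.
Every preimage lies in τ_X, so f IS continuous.


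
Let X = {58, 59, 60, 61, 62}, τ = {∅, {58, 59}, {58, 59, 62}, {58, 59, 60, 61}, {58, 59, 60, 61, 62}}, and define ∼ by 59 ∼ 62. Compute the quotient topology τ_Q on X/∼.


X/∼ = {[58], [59=62], [60], [61]}; |τ_Q| = 3.

Equivalence classes: [58], [59=62], [60], [61].
Quotient map π: X → X/∼ sends 58 ↦ [58], 59 ↦ [59=62], 60 ↦ [60], 61 ↦ [61], 62 ↦ [59=62].
For each subset V ⊆ X/∼, compute π^{-1}(V) ⊆ X and check whether π^{-1}(V) ∈ τ. V is open in τ_Q iff π^{-1}(V) ∈ τ.
  V = {}: π^{-1}(V) = ∅ ∈ τ ✓.
  V = {[58]}: π^{-1}(V) = {58} ∉ τ ✗.
  V = {[59=62]}: π^{-1}(V) = {59, 62} ∉ τ ✗.
  V = {[58], [59=62]}: π^{-1}(V) = {58, 59, 62} ∈ τ ✓.
  V = {[60]}: π^{-1}(V) = {60} ∉ τ ✗.
  V = {[58], [60]}: π^{-1}(V) = {58, 60} ∉ τ ✗.
  V = {[59=62], [60]}: π^{-1}(V) = {59, 60, 62} ∉ τ ✗.
  V = {[58], [59=62], [60]}: π^{-1}(V) = {58, 59, 60, 62} ∉ τ ✗.
  V = {[61]}: π^{-1}(V) = {61} ∉ τ ✗.
  V = {[58], [61]}: π^{-1}(V) = {58, 61} ∉ τ ✗.
  V = {[59=62], [61]}: π^{-1}(V) = {59, 61, 62} ∉ τ ✗.
  V = {[58], [59=62], [61]}: π^{-1}(V) = {58, 59, 61, 62} ∉ τ ✗.
  V = {[60], [61]}: π^{-1}(V) = {60, 61} ∉ τ ✗.
  V = {[58], [60], [61]}: π^{-1}(V) = {58, 60, 61} ∉ τ ✗.
  V = {[59=62], [60], [61]}: π^{-1}(V) = {59, 60, 61, 62} ∉ τ ✗.
  V = {[58], [59=62], [60], [61]}: π^{-1}(V) = {58, 59, 60, 61, 62} ∈ τ ✓.
Open sets in the quotient: τ_Q = {{}, {[58], [59=62]}, {[58], [59=62], [60], [61]}} (3 elements).


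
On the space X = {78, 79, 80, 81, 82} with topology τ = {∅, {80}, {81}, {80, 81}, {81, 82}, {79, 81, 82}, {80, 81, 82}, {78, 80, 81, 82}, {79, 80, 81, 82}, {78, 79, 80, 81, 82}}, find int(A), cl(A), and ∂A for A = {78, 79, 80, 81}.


int(A) = {80, 81}, cl(A) = {78, 79, 80, 81, 82}, ∂A = {78, 79, 82}.

Closed sets in (X, τ) are complements of opens:
  closed(X, τ) = {∅, {78}, {79}, {78, 79}, {78, 80}, {78, 79, 80}, {78, 79, 82}, {78, 79, 80, 82}, {78, 79, 81, 82}, {78, 79, 80, 81, 82}}.
int(A) = ⋃ {U ∈ τ : U ⊆ A}. Opens contained in A: ∅, {80}, {81}, {80, 81}.
Taking the union of these: int(A) = {80, 81}.
cl(A) = ⋂ {C closed : A ⊆ C}. Closed sets containing A: {78, 79, 80, 81, 82}.
Intersecting these: cl(A) = {78, 79, 80, 81, 82}.
∂A = cl(A) ∖ int(A) = {78, 79, 80, 81, 82} ∖ {80, 81} = {78, 79, 82}.


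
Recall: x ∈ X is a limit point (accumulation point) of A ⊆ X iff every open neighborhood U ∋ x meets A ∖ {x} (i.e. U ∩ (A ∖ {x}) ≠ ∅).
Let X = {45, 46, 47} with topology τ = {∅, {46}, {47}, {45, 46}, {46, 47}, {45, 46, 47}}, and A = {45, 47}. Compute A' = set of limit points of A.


A' = ∅

For each x ∈ X, list the open sets U ∈ τ with x ∈ U, then check whether U ∩ (A ∖ {x}) ≠ ∅ for every such U.
  x = 45: open {45, 46} ∋ x has {45, 46} ∩ (A ∖ {45}) = ∅, so x is NOT a limit point.
  x = 46: open {46} ∋ x has {46} ∩ (A ∖ {46}) = ∅, so x is NOT a limit point.
  x = 47: open {47} ∋ x has {47} ∩ (A ∖ {47}) = ∅, so x is NOT a limit point.
Collecting: A' = ∅.


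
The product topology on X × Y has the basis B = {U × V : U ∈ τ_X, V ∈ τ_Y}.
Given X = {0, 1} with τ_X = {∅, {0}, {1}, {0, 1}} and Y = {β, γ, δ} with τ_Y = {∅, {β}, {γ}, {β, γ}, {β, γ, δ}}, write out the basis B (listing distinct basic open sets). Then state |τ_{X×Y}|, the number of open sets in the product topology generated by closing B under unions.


Basis B = {∅ × ∅, {0} × {β}, {0} × {γ}, {1} × {β}, {1} × {γ}, {0} × {β, γ}, {0, 1} × {β}, {0, 1} × {γ}, {1} × {β, γ}, {0} × {β, γ, δ}, {1} × {β, γ, δ}, {0, 1} × {β, γ}, {0, 1} × {β, γ, δ}}; |τ_{X×Y}| = 25.

Enumerate products U × V with U ∈ τ_X, V ∈ τ_Y (deduplicated):
  ∅ × ∅ = {} (∅)
  {0} × {β} = {(0,β)}
  {0} × {γ} = {(0,γ)}
  {1} × {β} = {(1,β)}
  {1} × {γ} = {(1,γ)}
  {0} × {β, γ} = {(0,β), (0,γ)}
  {0, 1} × {β} = {(0,β), (1,β)}
  {0, 1} × {γ} = {(0,γ), (1,γ)}
  {1} × {β, γ} = {(1,β), (1,γ)}
  {0} × {β, γ, δ} = {(0,β), (0,γ), (0,δ)}
  {1} × {β, γ, δ} = {(1,β), (1,γ), (1,δ)}
  {0, 1} × {β, γ} = {(0,β), (0,γ), (1,β), (1,γ)}
  {0, 1} × {β, γ, δ} = {(0,β), (0,γ), (0,δ), (1,β), (1,γ), (1,δ)}
These 13 distinct sets form the basis B.
Close under arbitrary unions to get τ_{X×Y}; counting gives |τ_{X×Y}| = 25.


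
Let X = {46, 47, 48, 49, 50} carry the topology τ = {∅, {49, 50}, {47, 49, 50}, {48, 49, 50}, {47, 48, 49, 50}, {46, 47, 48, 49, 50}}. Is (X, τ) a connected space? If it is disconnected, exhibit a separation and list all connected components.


(X, τ) is connected.

Find clopen sets (U ∈ τ with X ∖ U ∈ τ):
  U = ∅, X ∖ U = {46, 47, 48, 49, 50} — both open, so U is clopen.
  U = {46, 47, 48, 49, 50}, X ∖ U = ∅ — both open, so U is clopen.
Only trivial clopens (∅ and X) exist, so (X, τ) is connected.
Compute connected components by grouping points that agree on all clopens:
  component: {46, 47, 48, 49, 50}


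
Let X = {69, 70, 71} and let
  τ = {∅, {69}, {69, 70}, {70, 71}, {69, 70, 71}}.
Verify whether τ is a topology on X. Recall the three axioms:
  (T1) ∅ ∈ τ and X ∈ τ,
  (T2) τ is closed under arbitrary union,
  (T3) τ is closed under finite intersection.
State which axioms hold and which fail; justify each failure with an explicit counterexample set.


τ is NOT a topology on X.

Axiom (T1): ∅ ∈ τ? Yes; X ∈ τ? Yes.
Axiom (T2/T3): check pairwise unions and intersections of members of τ.
Counterexample for (T3): {69, 70} ∩ {70, 71} = {70} ∉ τ. Therefore τ is NOT a topology.


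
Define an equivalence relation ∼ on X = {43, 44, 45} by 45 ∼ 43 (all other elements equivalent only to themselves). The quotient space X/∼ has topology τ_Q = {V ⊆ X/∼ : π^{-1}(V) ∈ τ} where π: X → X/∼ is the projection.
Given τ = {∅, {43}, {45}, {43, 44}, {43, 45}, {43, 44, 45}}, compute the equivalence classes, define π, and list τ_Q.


X/∼ = {[43=45], [44]}; |τ_Q| = 3.

Equivalence classes: [43=45], [44].
Quotient map π: X → X/∼ sends 43 ↦ [43=45], 44 ↦ [44], 45 ↦ [43=45].
For each subset V ⊆ X/∼, compute π^{-1}(V) ⊆ X and check whether π^{-1}(V) ∈ τ. V is open in τ_Q iff π^{-1}(V) ∈ τ.
  V = {}: π^{-1}(V) = ∅ ∈ τ ✓.
  V = {[43=45]}: π^{-1}(V) = {43, 45} ∈ τ ✓.
  V = {[44]}: π^{-1}(V) = {44} ∉ τ ✗.
  V = {[43=45], [44]}: π^{-1}(V) = {43, 44, 45} ∈ τ ✓.
Open sets in the quotient: τ_Q = {{}, {[43=45]}, {[43=45], [44]}} (3 elements).


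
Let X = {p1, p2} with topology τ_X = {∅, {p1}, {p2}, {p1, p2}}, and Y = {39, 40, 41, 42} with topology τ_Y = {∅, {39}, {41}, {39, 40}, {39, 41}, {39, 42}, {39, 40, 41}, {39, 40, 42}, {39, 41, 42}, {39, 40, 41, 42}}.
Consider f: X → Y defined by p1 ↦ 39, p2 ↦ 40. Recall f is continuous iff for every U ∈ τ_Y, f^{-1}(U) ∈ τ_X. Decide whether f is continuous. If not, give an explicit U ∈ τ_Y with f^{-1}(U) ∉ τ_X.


f IS continuous.

Compute f^{-1}(U) for each U ∈ τ_Y:
  U = ∅: f^{-1}(U) = ∅ ∈ τ_X ✓.
  U = {39}: f^{-1}(U) = {p1} ∈ τ_X ✓.
  U = {41}: f^{-1}(U) = ∅ ∈ τ_X ✓.
  U = {39, 40}: f^{-1}(U) = {p1, p2} ∈ τ_X ✓.
  U = {39, 41}: f^{-1}(U) = {p1} ∈ τ_X ✓.
  U = {39, 42}: f^{-1}(U) = {p1} ∈ τ_X ✓.
  U = {39, 40, 41}: f^{-1}(U) = {p1, p2} ∈ τ_X ✓.
  U = {39, 40, 42}: f^{-1}(U) = {p1, p2} ∈ τ_X ✓.
  U = {39, 41, 42}: f^{-1}(U) = {p1} ∈ τ_X ✓.
  U = {39, 40, 41, 42}: f^{-1}(U) = {p1, p2} ∈ τ_X ✓.
Every preimage lies in τ_X, so f IS continuous.


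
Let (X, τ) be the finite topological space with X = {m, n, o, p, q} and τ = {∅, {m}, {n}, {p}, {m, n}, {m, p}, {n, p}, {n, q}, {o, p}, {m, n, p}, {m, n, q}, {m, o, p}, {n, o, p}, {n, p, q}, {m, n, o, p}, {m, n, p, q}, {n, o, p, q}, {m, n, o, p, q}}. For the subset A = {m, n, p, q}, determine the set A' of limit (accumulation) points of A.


A' = {o, q}

For each x ∈ X, list the open sets U ∈ τ with x ∈ U, then check whether U ∩ (A ∖ {x}) ≠ ∅ for every such U.
  x = m: open {m} ∋ x has {m} ∩ (A ∖ {m}) = ∅, so x is NOT a limit point.
  x = n: open {n} ∋ x has {n} ∩ (A ∖ {n}) = ∅, so x is NOT a limit point.
  x = o: opens ∋ x are {o, p}, {m, o, p}, {n, o, p}, {m, n, o, p}, {n, o, p, q}, {m, n, o, p, q}; each meets A ∖ {o}, so x IS a limit point.
  x = p: open {p} ∋ x has {p} ∩ (A ∖ {p}) = ∅, so x is NOT a limit point.
  x = q: opens ∋ x are {n, q}, {m, n, q}, {n, p, q}, {m, n, p, q}, {n, o, p, q}, {m, n, o, p, q}; each meets A ∖ {q}, so x IS a limit point.
Collecting: A' = {o, q}.


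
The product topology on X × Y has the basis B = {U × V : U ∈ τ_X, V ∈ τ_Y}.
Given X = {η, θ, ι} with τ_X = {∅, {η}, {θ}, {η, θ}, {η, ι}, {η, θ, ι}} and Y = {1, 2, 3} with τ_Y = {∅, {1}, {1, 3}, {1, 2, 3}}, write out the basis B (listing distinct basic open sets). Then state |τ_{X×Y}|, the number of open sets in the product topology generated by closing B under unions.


Basis B = {∅ × ∅, {η} × {1}, {θ} × {1}, {η} × {1, 3}, {η, θ} × {1}, {η, ι} × {1}, {θ} × {1, 3}, {η} × {1, 2, 3}, {η, θ, ι} × {1}, {θ} × {1, 2, 3}, {η, θ} × {1, 3}, {η, ι} × {1, 3}, {η, θ} × {1, 2, 3}, {η, ι} × {1, 2, 3}, {η, θ, ι} × {1, 3}, {η, θ, ι} × {1, 2, 3}}; |τ_{X×Y}| = 40.

Enumerate products U × V with U ∈ τ_X, V ∈ τ_Y (deduplicated):
  ∅ × ∅ = {} (∅)
  {η} × {1} = {(η,1)}
  {θ} × {1} = {(θ,1)}
  {η} × {1, 3} = {(η,1), (η,3)}
  {η, θ} × {1} = {(η,1), (θ,1)}
  {η, ι} × {1} = {(η,1), (ι,1)}
  {θ} × {1, 3} = {(θ,1), (θ,3)}
  {η} × {1, 2, 3} = {(η,1), (η,2), (η,3)}
  {η, θ, ι} × {1} = {(η,1), (θ,1), (ι,1)}
  {θ} × {1, 2, 3} = {(θ,1), (θ,2), (θ,3)}
  {η, θ} × {1, 3} = {(η,1), (η,3), (θ,1), (θ,3)}
  {η, ι} × {1, 3} = {(η,1), (η,3), (ι,1), (ι,3)}
  {η, θ} × {1, 2, 3} = {(η,1), (η,2), (η,3), (θ,1), (θ,2), (θ,3)}
  {η, ι} × {1, 2, 3} = {(η,1), (η,2), (η,3), (ι,1), (ι,2), (ι,3)}
  {η, θ, ι} × {1, 3} = {(η,1), (η,3), (θ,1), (θ,3), (ι,1), (ι,3)}
  {η, θ, ι} × {1, 2, 3} = {(η,1), (η,2), (η,3), (θ,1), (θ,2), (θ,3), (ι,1), (ι,2), (ι,3)}
These 16 distinct sets form the basis B.
Close under arbitrary unions to get τ_{X×Y}; counting gives |τ_{X×Y}| = 40.


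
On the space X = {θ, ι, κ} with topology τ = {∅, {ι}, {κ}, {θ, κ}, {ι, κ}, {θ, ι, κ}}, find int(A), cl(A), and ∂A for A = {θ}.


int(A) = ∅, cl(A) = {θ}, ∂A = {θ}.

Closed sets in (X, τ) are complements of opens:
  closed(X, τ) = {∅, {θ}, {ι}, {θ, ι}, {θ, κ}, {θ, ι, κ}}.
int(A) = ⋃ {U ∈ τ : U ⊆ A}. Opens contained in A: ∅.
Taking the union of these: int(A) = ∅.
cl(A) = ⋂ {C closed : A ⊆ C}. Closed sets containing A: {θ}, {θ, ι}, {θ, κ}, {θ, ι, κ}.
Intersecting these: cl(A) = {θ}.
∂A = cl(A) ∖ int(A) = {θ} ∖ ∅ = {θ}.


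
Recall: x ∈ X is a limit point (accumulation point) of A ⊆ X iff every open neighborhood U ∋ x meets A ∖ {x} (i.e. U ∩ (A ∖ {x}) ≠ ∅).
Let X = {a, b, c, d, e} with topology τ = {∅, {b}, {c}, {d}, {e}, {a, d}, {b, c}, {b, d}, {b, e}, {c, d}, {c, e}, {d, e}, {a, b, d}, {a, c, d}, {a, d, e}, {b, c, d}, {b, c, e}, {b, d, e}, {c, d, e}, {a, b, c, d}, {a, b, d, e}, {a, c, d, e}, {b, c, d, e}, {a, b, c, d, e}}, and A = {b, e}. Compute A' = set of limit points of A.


A' = ∅

For each x ∈ X, list the open sets U ∈ τ with x ∈ U, then check whether U ∩ (A ∖ {x}) ≠ ∅ for every such U.
  x = a: open {a, d} ∋ x has {a, d} ∩ (A ∖ {a}) = ∅, so x is NOT a limit point.
  x = b: open {b} ∋ x has {b} ∩ (A ∖ {b}) = ∅, so x is NOT a limit point.
  x = c: open {c} ∋ x has {c} ∩ (A ∖ {c}) = ∅, so x is NOT a limit point.
  x = d: open {d} ∋ x has {d} ∩ (A ∖ {d}) = ∅, so x is NOT a limit point.
  x = e: open {e} ∋ x has {e} ∩ (A ∖ {e}) = ∅, so x is NOT a limit point.
Collecting: A' = ∅.
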